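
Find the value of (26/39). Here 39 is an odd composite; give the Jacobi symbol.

0

Pull out 2: since 39 ≡ 7 (mod 8), (2/39) = +1.
Reciprocity: 13 ≡ 1 and 39 ≡ 3 (mod 4), so (13/39) = +(39/13).
Reduce top mod 13: now compute (0/13).
Top reduces to 0: gcd > 1, so the symbol is 0.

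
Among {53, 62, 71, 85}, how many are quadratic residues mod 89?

(53/89) = +1 → QR.
(62/89) = -1 → non-residue.
(71/89) = +1 → QR.
(85/89) = +1 → QR.
Total quadratic residues among the 4: 3.

3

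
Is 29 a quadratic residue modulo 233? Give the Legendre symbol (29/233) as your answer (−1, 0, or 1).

1

Euler's criterion: (29/233) ≡ 29^116 (mod 233).
29^2 ≡ 142 (mod 233)
29^4 ≡ 126 (mod 233)
29^8 ≡ 32 (mod 233)
29^16 ≡ 92 (mod 233)
29^32 ≡ 76 (mod 233)
29^64 ≡ 184 (mod 233)
29^116 = 29^(64+32+16+4) ≡ 1 (mod 233).
Result is 1, so (29/233) = 1.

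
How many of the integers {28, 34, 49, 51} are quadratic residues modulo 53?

2

(28/53) = +1 → QR.
(34/53) = -1 → non-residue.
(49/53) = +1 → QR.
(51/53) = -1 → non-residue.
Total quadratic residues among the 4: 2.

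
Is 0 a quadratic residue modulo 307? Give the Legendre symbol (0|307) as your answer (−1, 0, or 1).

0

Top reduces to 0: gcd > 1, so the symbol is 0.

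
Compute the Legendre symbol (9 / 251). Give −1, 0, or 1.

Euler's criterion: (9/251) ≡ 9^125 (mod 251).
9^2 ≡ 81 (mod 251)
9^4 ≡ 35 (mod 251)
9^8 ≡ 221 (mod 251)
9^16 ≡ 147 (mod 251)
9^32 ≡ 23 (mod 251)
9^64 ≡ 27 (mod 251)
9^125 = 9^(64+32+16+8+4+1) ≡ 1 (mod 251).
Result is 1, so (9/251) = 1.

1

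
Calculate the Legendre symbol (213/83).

-1

Euler's criterion: (213/83) ≡ 47^41 (mod 83).
47^2 ≡ 51 (mod 83)
47^4 ≡ 28 (mod 83)
47^8 ≡ 37 (mod 83)
47^16 ≡ 41 (mod 83)
47^32 ≡ 21 (mod 83)
47^41 = 47^(32+8+1) ≡ 82 (mod 83).
Result is 82 ≡ −1, so (213/83) = −1.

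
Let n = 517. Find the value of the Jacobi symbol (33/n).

0

Reciprocity: 33 ≡ 1 and 517 ≡ 1 (mod 4), so (33/517) = +(517/33).
Reduce top mod 33: now compute (22/33).
Pull out 2: since 33 ≡ 1 (mod 8), (2/33) = +1.
Reciprocity: 11 ≡ 3 and 33 ≡ 1 (mod 4), so (11/33) = +(33/11).
Reduce top mod 11: now compute (0/11).
Top reduces to 0: gcd > 1, so the symbol is 0.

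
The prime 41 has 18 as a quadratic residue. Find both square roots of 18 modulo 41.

10, 31

41 ≡ 1 (mod 4), so we find a root by search.
Trying successive values, 10² = 100 ≡ 18 (mod 41). The other root is 41 − 10 = 31.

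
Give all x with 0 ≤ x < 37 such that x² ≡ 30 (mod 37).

37 ≡ 1 (mod 4), so we find a root by search.
Trying successive values, 17² = 289 ≡ 30 (mod 37). The other root is 37 − 17 = 20.

17, 20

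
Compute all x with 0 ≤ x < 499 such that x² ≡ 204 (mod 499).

Since 499 ≡ 3 (mod 4), a square root of 204 is 204^((499+1)/4) = 204^125 mod 499.
Repeated squaring: 204^2≡199, 204^4≡180, 204^8≡464, 204^16≡227, 204^32≡132, 204^64≡458 (mod 499).
204^125 = 204^(64+32+16+8+4+1) ≡ 142 (mod 499).
Check: 142² = 20164 ≡ 204 (mod 499). The two roots are 142 and 357.

142, 357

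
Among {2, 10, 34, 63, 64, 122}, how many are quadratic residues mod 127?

(2/127) = +1 → QR.
(10/127) = -1 → non-residue.
(34/127) = +1 → QR.
(63/127) = -1 → non-residue.
(64/127) = +1 → QR.
(122/127) = +1 → QR.
Total quadratic residues among the 6: 4.

4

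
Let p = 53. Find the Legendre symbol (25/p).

1

Euler's criterion: (25/53) ≡ 25^26 (mod 53).
25^2 ≡ 42 (mod 53)
25^4 ≡ 15 (mod 53)
25^8 ≡ 13 (mod 53)
25^16 ≡ 10 (mod 53)
25^26 = 25^(16+8+2) ≡ 1 (mod 53).
Result is 1, so (25/53) = 1.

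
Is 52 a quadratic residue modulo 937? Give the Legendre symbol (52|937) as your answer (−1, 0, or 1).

Pull out 2^2: since 937 ≡ 1 (mod 8), (2/937) = +1, so (2/937)^2 = +1.
Reciprocity: 13 ≡ 1 and 937 ≡ 1 (mod 4), so (13/937) = +(937/13).
Reduce top mod 13: now compute (1/13).
Reached (1/13) = 1. Collecting the sign flips along the way, the symbol is +1.

1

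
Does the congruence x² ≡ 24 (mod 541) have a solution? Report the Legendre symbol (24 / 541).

Pull out 2^3: since 541 ≡ 5 (mod 8), (2/541) = -1, so (2/541)^3 = -1.
Reciprocity: 3 ≡ 3 and 541 ≡ 1 (mod 4), so (3/541) = +(541/3).
Reduce top mod 3: now compute (1/3).
Reached (1/3) = 1. Collecting the sign flips along the way, the symbol is -1.

-1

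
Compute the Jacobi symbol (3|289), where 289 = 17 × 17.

Reciprocity: 3 ≡ 3 and 289 ≡ 1 (mod 4), so (3/289) = +(289/3).
Reduce top mod 3: now compute (1/3).
Reached (1/3) = 1. Collecting the sign flips along the way, the symbol is +1.

1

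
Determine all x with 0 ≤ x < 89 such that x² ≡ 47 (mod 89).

15, 74

89 ≡ 1 (mod 4), so we find a root by search.
Trying successive values, 15² = 225 ≡ 47 (mod 89). The other root is 89 − 15 = 74.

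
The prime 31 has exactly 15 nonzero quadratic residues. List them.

1, 2, 4, 5, 7, 8, 9, 10, 14, 16, 18, 19, 20, 25, 28

Square k = 1,…,15 (k and 31−k give the same square):
1²=1, 2²=4, 3²=9, 4²=16, 5²=25, 6²≡5, 7²≡18, 8²≡2, 9²≡19, 10²≡7, 11²≡28, 12²≡20, 13²≡14, 14²≡10, 15²≡8 (mod 31).
So the quadratic residues mod 31 are {1, 2, 4, 5, 7, 8, 9, 10, 14, 16, 18, 19, 20, 25, 28}.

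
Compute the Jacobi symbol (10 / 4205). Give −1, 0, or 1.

Pull out 2: since 4205 ≡ 5 (mod 8), (2/4205) = -1.
Reciprocity: 5 ≡ 1 and 4205 ≡ 1 (mod 4), so (5/4205) = +(4205/5).
Reduce top mod 5: now compute (0/5).
Top reduces to 0: gcd > 1, so the symbol is 0.

0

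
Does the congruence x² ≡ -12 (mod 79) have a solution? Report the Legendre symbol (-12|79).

First reduce: -12 ≡ 67 (mod 79).
Reciprocity: 67 ≡ 3 and 79 ≡ 3 (mod 4), so (67/79) = −(79/67).
Reduce top mod 67: now compute (12/67).
Pull out 2^2: since 67 ≡ 3 (mod 8), (2/67) = -1, so (2/67)^2 = +1.
Reciprocity: 3 ≡ 3 and 67 ≡ 3 (mod 4), so (3/67) = −(67/3).
Reduce top mod 3: now compute (1/3).
Reached (1/3) = 1. Collecting the sign flips along the way, the symbol is +1.

1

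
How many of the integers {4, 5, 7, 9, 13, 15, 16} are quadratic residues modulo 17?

(4/17) = +1 → QR.
(5/17) = -1 → non-residue.
(7/17) = -1 → non-residue.
(9/17) = +1 → QR.
(13/17) = +1 → QR.
(15/17) = +1 → QR.
(16/17) = +1 → QR.
Total quadratic residues among the 7: 5.

5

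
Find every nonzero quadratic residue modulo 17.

Square k = 1,…,8 (k and 17−k give the same square):
1²=1, 2²=4, 3²=9, 4²=16, 5²≡8, 6²≡2, 7²≡15, 8²≡13 (mod 17).
So the quadratic residues mod 17 are {1, 2, 4, 8, 9, 13, 15, 16}.

1,2,4,8,9,13,15,16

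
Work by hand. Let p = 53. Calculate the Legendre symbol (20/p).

-1

Euler's criterion: (20/53) ≡ 20^26 (mod 53).
20^2 ≡ 29 (mod 53)
20^4 ≡ 46 (mod 53)
20^8 ≡ 49 (mod 53)
20^16 ≡ 16 (mod 53)
20^26 = 20^(16+8+2) ≡ 52 (mod 53).
Result is 52 ≡ −1, so (20/53) = −1.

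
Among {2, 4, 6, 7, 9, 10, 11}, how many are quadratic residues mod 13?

(2/13) = -1 → non-residue.
(4/13) = +1 → QR.
(6/13) = -1 → non-residue.
(7/13) = -1 → non-residue.
(9/13) = +1 → QR.
(10/13) = +1 → QR.
(11/13) = -1 → non-residue.
Total quadratic residues among the 7: 3.

3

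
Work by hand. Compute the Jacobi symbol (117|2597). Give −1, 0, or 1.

Reciprocity: 117 ≡ 1 and 2597 ≡ 1 (mod 4), so (117/2597) = +(2597/117).
Reduce top mod 117: now compute (23/117).
Reciprocity: 23 ≡ 3 and 117 ≡ 1 (mod 4), so (23/117) = +(117/23).
Reduce top mod 23: now compute (2/23).
Pull out 2: since 23 ≡ 7 (mod 8), (2/23) = +1.
Reached (1/23) = 1. Collecting the sign flips along the way, the symbol is +1.

1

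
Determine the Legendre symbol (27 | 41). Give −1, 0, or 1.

Euler's criterion: (27/41) ≡ 27^20 (mod 41).
27^2 ≡ 32 (mod 41)
27^4 ≡ 40 (mod 41)
27^8 ≡ 1 (mod 41)
27^16 ≡ 1 (mod 41)
27^20 = 27^(16+4) ≡ 40 (mod 41).
Result is 40 ≡ −1, so (27/41) = −1.

-1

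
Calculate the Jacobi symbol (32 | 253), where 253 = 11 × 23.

Pull out 2^5: since 253 ≡ 5 (mod 8), (2/253) = -1, so (2/253)^5 = -1.
Reached (1/253) = 1. Collecting the sign flips along the way, the symbol is -1.

-1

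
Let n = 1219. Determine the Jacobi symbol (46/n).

0

Pull out 2: since 1219 ≡ 3 (mod 8), (2/1219) = -1.
Reciprocity: 23 ≡ 3 and 1219 ≡ 3 (mod 4), so (23/1219) = −(1219/23).
Reduce top mod 23: now compute (0/23).
Top reduces to 0: gcd > 1, so the symbol is 0.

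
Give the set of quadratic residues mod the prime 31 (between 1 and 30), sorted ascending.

1, 2, 4, 5, 7, 8, 9, 10, 14, 16, 18, 19, 20, 25, 28

Square k = 1,…,15 (k and 31−k give the same square):
1²=1, 2²=4, 3²=9, 4²=16, 5²=25, 6²≡5, 7²≡18, 8²≡2, 9²≡19, 10²≡7, 11²≡28, 12²≡20, 13²≡14, 14²≡10, 15²≡8 (mod 31).
So the quadratic residues mod 31 are {1, 2, 4, 5, 7, 8, 9, 10, 14, 16, 18, 19, 20, 25, 28}.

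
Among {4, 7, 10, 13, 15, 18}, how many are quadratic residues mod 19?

(4/19) = +1 → QR.
(7/19) = +1 → QR.
(10/19) = -1 → non-residue.
(13/19) = -1 → non-residue.
(15/19) = -1 → non-residue.
(18/19) = -1 → non-residue.
Total quadratic residues among the 6: 2.

2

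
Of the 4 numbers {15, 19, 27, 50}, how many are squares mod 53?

1

(15/53) = +1 → QR.
(19/53) = -1 → non-residue.
(27/53) = -1 → non-residue.
(50/53) = -1 → non-residue.
Total quadratic residues among the 4: 1.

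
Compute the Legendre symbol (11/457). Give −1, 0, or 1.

-1

Euler's criterion: (11/457) ≡ 11^228 (mod 457).
11^2 ≡ 121 (mod 457)
11^4 ≡ 17 (mod 457)
11^8 ≡ 289 (mod 457)
11^16 ≡ 347 (mod 457)
11^32 ≡ 218 (mod 457)
11^64 ≡ 453 (mod 457)
11^128 ≡ 16 (mod 457)
11^228 = 11^(128+64+32+4) ≡ 456 (mod 457).
Result is 456 ≡ −1, so (11/457) = −1.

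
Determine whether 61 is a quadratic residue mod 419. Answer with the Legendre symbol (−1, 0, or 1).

-1

Euler's criterion: (61/419) ≡ 61^209 (mod 419).
61^2 ≡ 369 (mod 419)
61^4 ≡ 405 (mod 419)
61^8 ≡ 196 (mod 419)
61^16 ≡ 287 (mod 419)
61^32 ≡ 245 (mod 419)
61^64 ≡ 108 (mod 419)
61^128 ≡ 351 (mod 419)
61^209 = 61^(128+64+16+1) ≡ 418 (mod 419).
Result is 418 ≡ −1, so (61/419) = −1.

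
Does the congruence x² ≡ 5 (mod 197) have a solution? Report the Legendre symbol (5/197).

Euler's criterion: (5/197) ≡ 5^98 (mod 197).
5^2 ≡ 25 (mod 197)
5^4 ≡ 34 (mod 197)
5^8 ≡ 171 (mod 197)
5^16 ≡ 85 (mod 197)
5^32 ≡ 133 (mod 197)
5^64 ≡ 156 (mod 197)
5^98 = 5^(64+32+2) ≡ 196 (mod 197).
Result is 196 ≡ −1, so (5/197) = −1.

-1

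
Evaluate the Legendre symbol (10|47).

Euler's criterion: (10/47) ≡ 10^23 (mod 47).
10^2 ≡ 6 (mod 47)
10^4 ≡ 36 (mod 47)
10^8 ≡ 27 (mod 47)
10^16 ≡ 24 (mod 47)
10^23 = 10^(16+4+2+1) ≡ 46 (mod 47).
Result is 46 ≡ −1, so (10/47) = −1.

-1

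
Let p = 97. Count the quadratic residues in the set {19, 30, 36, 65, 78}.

2

(19/97) = -1 → non-residue.
(30/97) = -1 → non-residue.
(36/97) = +1 → QR.
(65/97) = +1 → QR.
(78/97) = -1 → non-residue.
Total quadratic residues among the 5: 2.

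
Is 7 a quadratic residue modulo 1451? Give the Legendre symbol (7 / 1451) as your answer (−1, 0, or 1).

Reciprocity: 7 ≡ 3 and 1451 ≡ 3 (mod 4), so (7/1451) = −(1451/7).
Reduce top mod 7: now compute (2/7).
Pull out 2: since 7 ≡ 7 (mod 8), (2/7) = +1.
Reached (1/7) = 1. Collecting the sign flips along the way, the symbol is -1.

-1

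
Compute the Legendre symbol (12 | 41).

Pull out 2^2: since 41 ≡ 1 (mod 8), (2/41) = +1, so (2/41)^2 = +1.
Reciprocity: 3 ≡ 3 and 41 ≡ 1 (mod 4), so (3/41) = +(41/3).
Reduce top mod 3: now compute (2/3).
Pull out 2: since 3 ≡ 3 (mod 8), (2/3) = -1.
Reached (1/3) = 1. Collecting the sign flips along the way, the symbol is -1.

-1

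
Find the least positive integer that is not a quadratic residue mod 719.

(2/719) = +1, so 2 is a residue.
(3/719) = +1, so 3 is a residue.
(4/719) = +1, so 4 is a residue.
(5/719) = +1, so 5 is a residue.
(6/719) = +1, so 6 is a residue.
(7/719) = +1, so 7 is a residue.
(8/719) = +1, so 8 is a residue.
(9/719) = +1, so 9 is a residue.
(10/719) = +1, so 10 is a residue.
(11/719) = −1, so 11 is the smallest positive non-residue mod 719.

11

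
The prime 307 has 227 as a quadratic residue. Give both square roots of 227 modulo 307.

29, 278

Since 307 ≡ 3 (mod 4), a square root of 227 is 227^((307+1)/4) = 227^77 mod 307.
Repeated squaring: 227^2≡260, 227^4≡60, 227^8≡223, 227^16≡302, 227^32≡25, 227^64≡11 (mod 307).
227^77 = 227^(64+8+4+1) ≡ 278 (mod 307).
Check: 278² = 77284 ≡ 227 (mod 307). The two roots are 29 and 278.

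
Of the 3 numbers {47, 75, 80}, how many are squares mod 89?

2

(47/89) = +1 → QR.
(75/89) = -1 → non-residue.
(80/89) = +1 → QR.
Total quadratic residues among the 3: 2.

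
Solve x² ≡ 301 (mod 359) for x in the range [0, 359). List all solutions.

115, 244

Since 359 ≡ 3 (mod 4), a square root of 301 is 301^((359+1)/4) = 301^90 mod 359.
Repeated squaring: 301^2≡133, 301^4≡98, 301^8≡270, 301^16≡23, 301^32≡170, 301^64≡180 (mod 359).
301^90 = 301^(64+16+8+2) ≡ 115 (mod 359).
Check: 115² = 13225 ≡ 301 (mod 359). The two roots are 115 and 244.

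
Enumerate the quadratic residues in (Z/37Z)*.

1, 3, 4, 7, 9, 10, 11, 12, 16, 21, 25, 26, 27, 28, 30, 33, 34, 36

Square k = 1,…,18 (k and 37−k give the same square):
1²=1, 2²=4, 3²=9, 4²=16, 5²=25, 6²=36, 7²≡12, 8²≡27, 9²≡7, 10²≡26, 11²≡10, 12²≡33, 13²≡21, 14²≡11, 15²≡3, 16²≡34, 17²≡30, 18²≡28 (mod 37).
So the quadratic residues mod 37 are {1, 3, 4, 7, 9, 10, 11, 12, 16, 21, 25, 26, 27, 28, 30, 33, 34, 36}.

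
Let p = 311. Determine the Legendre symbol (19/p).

-1

Euler's criterion: (19/311) ≡ 19^155 (mod 311).
19^2 ≡ 50 (mod 311)
19^4 ≡ 12 (mod 311)
19^8 ≡ 144 (mod 311)
19^16 ≡ 210 (mod 311)
19^32 ≡ 249 (mod 311)
19^64 ≡ 112 (mod 311)
19^128 ≡ 104 (mod 311)
19^155 = 19^(128+16+8+2+1) ≡ 310 (mod 311).
Result is 310 ≡ −1, so (19/311) = −1.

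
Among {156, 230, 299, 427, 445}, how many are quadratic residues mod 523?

2

(156/523) = -1 → non-residue.
(230/523) = +1 → QR.
(299/523) = +1 → QR.
(427/523) = -1 → non-residue.
(445/523) = -1 → non-residue.
Total quadratic residues among the 5: 2.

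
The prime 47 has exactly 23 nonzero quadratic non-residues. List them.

5,10,11,13,15,19,20,22,23,26,29,30,31,33,35,38,39,40,41,43,44,45,46

Square k = 1,…,23 (k and 47−k give the same square):
1²=1, 2²=4, 3²=9, 4²=16, 5²=25, 6²=36, 7²≡2, 8²≡17, 9²≡34, 10²≡6, 11²≡27, 12²≡3, 13²≡28, 14²≡8, 15²≡37, 16²≡21, 17²≡7, 18²≡42, 19²≡32, 20²≡24, 21²≡18, 22²≡14, 23²≡12 (mod 47).
The residues are {1, 2, 3, 4, 6, 7, 8, 9, 12, 14, 16, 17, 18, 21, 24, 25, 27, 28, 32, 34, 36, 37, 42}; the non-residues are the remaining 23 nonzero classes.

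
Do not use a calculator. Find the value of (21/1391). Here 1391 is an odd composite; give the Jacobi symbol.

1

Reciprocity: 21 ≡ 1 and 1391 ≡ 3 (mod 4), so (21/1391) = +(1391/21).
Reduce top mod 21: now compute (5/21).
Reciprocity: 5 ≡ 1 and 21 ≡ 1 (mod 4), so (5/21) = +(21/5).
Reduce top mod 5: now compute (1/5).
Reached (1/5) = 1. Collecting the sign flips along the way, the symbol is +1.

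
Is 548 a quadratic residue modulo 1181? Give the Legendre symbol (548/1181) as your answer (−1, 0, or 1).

Pull out 2^2: since 1181 ≡ 5 (mod 8), (2/1181) = -1, so (2/1181)^2 = +1.
Reciprocity: 137 ≡ 1 and 1181 ≡ 1 (mod 4), so (137/1181) = +(1181/137).
Reduce top mod 137: now compute (85/137).
Reciprocity: 85 ≡ 1 and 137 ≡ 1 (mod 4), so (85/137) = +(137/85).
Reduce top mod 85: now compute (52/85).
Pull out 2^2: since 85 ≡ 5 (mod 8), (2/85) = -1, so (2/85)^2 = +1.
Reciprocity: 13 ≡ 1 and 85 ≡ 1 (mod 4), so (13/85) = +(85/13).
Reduce top mod 13: now compute (7/13).
Reciprocity: 7 ≡ 3 and 13 ≡ 1 (mod 4), so (7/13) = +(13/7).
Reduce top mod 7: now compute (6/7).
Pull out 2: since 7 ≡ 7 (mod 8), (2/7) = +1.
Reciprocity: 3 ≡ 3 and 7 ≡ 3 (mod 4), so (3/7) = −(7/3).
Reduce top mod 3: now compute (1/3).
Reached (1/3) = 1. Collecting the sign flips along the way, the symbol is -1.

-1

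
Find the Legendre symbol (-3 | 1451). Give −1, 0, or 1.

First reduce: -3 ≡ 1448 (mod 1451).
Pull out 2^3: since 1451 ≡ 3 (mod 8), (2/1451) = -1, so (2/1451)^3 = -1.
Reciprocity: 181 ≡ 1 and 1451 ≡ 3 (mod 4), so (181/1451) = +(1451/181).
Reduce top mod 181: now compute (3/181).
Reciprocity: 3 ≡ 3 and 181 ≡ 1 (mod 4), so (3/181) = +(181/3).
Reduce top mod 3: now compute (1/3).
Reached (1/3) = 1. Collecting the sign flips along the way, the symbol is -1.

-1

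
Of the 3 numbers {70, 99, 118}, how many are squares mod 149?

(70/149) = -1 → non-residue.
(99/149) = -1 → non-residue.
(118/149) = +1 → QR.
Total quadratic residues among the 3: 1.

1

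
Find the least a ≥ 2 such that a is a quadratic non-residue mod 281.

(2/281) = +1, so 2 is a residue.
(3/281) = −1, so 3 is the smallest positive non-residue mod 281.

3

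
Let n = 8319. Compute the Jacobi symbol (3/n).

0

Reciprocity: 3 ≡ 3 and 8319 ≡ 3 (mod 4), so (3/8319) = −(8319/3).
Reduce top mod 3: now compute (0/3).
Top reduces to 0: gcd > 1, so the symbol is 0.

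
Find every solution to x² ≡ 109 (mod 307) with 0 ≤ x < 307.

Since 307 ≡ 3 (mod 4), a square root of 109 is 109^((307+1)/4) = 109^77 mod 307.
Repeated squaring: 109^2≡215, 109^4≡175, 109^8≡232, 109^16≡99, 109^32≡284, 109^64≡222 (mod 307).
109^77 = 109^(64+8+4+1) ≡ 118 (mod 307).
Check: 118² = 13924 ≡ 109 (mod 307). The two roots are 118 and 189.

118, 189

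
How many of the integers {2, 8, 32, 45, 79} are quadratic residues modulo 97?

4

(2/97) = +1 → QR.
(8/97) = +1 → QR.
(32/97) = +1 → QR.
(45/97) = -1 → non-residue.
(79/97) = +1 → QR.
Total quadratic residues among the 5: 4.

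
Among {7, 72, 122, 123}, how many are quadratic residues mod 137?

4

(7/137) = +1 → QR.
(72/137) = +1 → QR.
(122/137) = +1 → QR.
(123/137) = +1 → QR.
Total quadratic residues among the 4: 4.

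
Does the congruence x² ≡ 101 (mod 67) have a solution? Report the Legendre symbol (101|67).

First reduce: 101 ≡ 34 (mod 67).
Pull out 2: since 67 ≡ 3 (mod 8), (2/67) = -1.
Reciprocity: 17 ≡ 1 and 67 ≡ 3 (mod 4), so (17/67) = +(67/17).
Reduce top mod 17: now compute (16/17).
Pull out 2^4: since 17 ≡ 1 (mod 8), (2/17) = +1, so (2/17)^4 = +1.
Reached (1/17) = 1. Collecting the sign flips along the way, the symbol is -1.

-1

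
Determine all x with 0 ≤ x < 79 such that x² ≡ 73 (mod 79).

Since 79 ≡ 3 (mod 4), a square root of 73 is 73^((79+1)/4) = 73^20 mod 79.
Repeated squaring: 73^2≡36, 73^4≡32, 73^8≡76, 73^16≡9 (mod 79).
73^20 = 73^(16+4) ≡ 51 (mod 79).
Check: 51² = 2601 ≡ 73 (mod 79). The two roots are 28 and 51.

28, 51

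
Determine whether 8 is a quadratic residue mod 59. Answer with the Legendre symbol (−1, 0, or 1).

-1

Euler's criterion: (8/59) ≡ 8^29 (mod 59).
8^2 ≡ 5 (mod 59)
8^4 ≡ 25 (mod 59)
8^8 ≡ 35 (mod 59)
8^16 ≡ 45 (mod 59)
8^29 = 8^(16+8+4+1) ≡ 58 (mod 59).
Result is 58 ≡ −1, so (8/59) = −1.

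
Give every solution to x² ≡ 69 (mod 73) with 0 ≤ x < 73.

73 ≡ 1 (mod 4), so we find a root by search.
Trying successive values, 19² = 361 ≡ 69 (mod 73). The other root is 73 − 19 = 54.

19, 54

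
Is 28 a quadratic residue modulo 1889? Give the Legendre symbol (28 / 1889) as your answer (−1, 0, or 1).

Pull out 2^2: since 1889 ≡ 1 (mod 8), (2/1889) = +1, so (2/1889)^2 = +1.
Reciprocity: 7 ≡ 3 and 1889 ≡ 1 (mod 4), so (7/1889) = +(1889/7).
Reduce top mod 7: now compute (6/7).
Pull out 2: since 7 ≡ 7 (mod 8), (2/7) = +1.
Reciprocity: 3 ≡ 3 and 7 ≡ 3 (mod 4), so (3/7) = −(7/3).
Reduce top mod 3: now compute (1/3).
Reached (1/3) = 1. Collecting the sign flips along the way, the symbol is -1.

-1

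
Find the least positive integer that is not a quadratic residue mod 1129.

(2/1129) = +1, so 2 is a residue.
(3/1129) = +1, so 3 is a residue.
(4/1129) = +1, so 4 is a residue.
(5/1129) = +1, so 5 is a residue.
(6/1129) = +1, so 6 is a residue.
(7/1129) = +1, so 7 is a residue.
(8/1129) = +1, so 8 is a residue.
(9/1129) = +1, so 9 is a residue.
(10/1129) = +1, so 10 is a residue.
(11/1129) = −1, so 11 is the smallest positive non-residue mod 1129.

11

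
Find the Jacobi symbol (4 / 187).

1

Pull out 2^2: since 187 ≡ 3 (mod 8), (2/187) = -1, so (2/187)^2 = +1.
Reached (1/187) = 1. Collecting the sign flips along the way, the symbol is +1.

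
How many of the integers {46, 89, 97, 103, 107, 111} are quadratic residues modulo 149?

(46/149) = +1 → QR.
(89/149) = -1 → non-residue.
(97/149) = -1 → non-residue.
(103/149) = +1 → QR.
(107/149) = +1 → QR.
(111/149) = -1 → non-residue.
Total quadratic residues among the 6: 3.

3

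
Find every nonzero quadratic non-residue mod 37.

Square k = 1,…,18 (k and 37−k give the same square):
1²=1, 2²=4, 3²=9, 4²=16, 5²=25, 6²=36, 7²≡12, 8²≡27, 9²≡7, 10²≡26, 11²≡10, 12²≡33, 13²≡21, 14²≡11, 15²≡3, 16²≡34, 17²≡30, 18²≡28 (mod 37).
The residues are {1, 3, 4, 7, 9, 10, 11, 12, 16, 21, 25, 26, 27, 28, 30, 33, 34, 36}; the non-residues are the remaining 18 nonzero classes.

2, 5, 6, 8, 13, 14, 15, 17, 18, 19, 20, 22, 23, 24, 29, 31, 32, 35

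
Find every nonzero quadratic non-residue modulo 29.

Square k = 1,…,14 (k and 29−k give the same square):
1²=1, 2²=4, 3²=9, 4²=16, 5²=25, 6²≡7, 7²≡20, 8²≡6, 9²≡23, 10²≡13, 11²≡5, 12²≡28, 13²≡24, 14²≡22 (mod 29).
The residues are {1, 4, 5, 6, 7, 9, 13, 16, 20, 22, 23, 24, 25, 28}; the non-residues are the remaining 14 nonzero classes.

2,3,8,10,11,12,14,15,17,18,19,21,26,27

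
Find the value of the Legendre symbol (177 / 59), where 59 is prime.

0

First reduce: 177 ≡ 0 (mod 59).
Top reduces to 0: gcd > 1, so the symbol is 0.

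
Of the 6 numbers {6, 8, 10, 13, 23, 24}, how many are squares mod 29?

4

(6/29) = +1 → QR.
(8/29) = -1 → non-residue.
(10/29) = -1 → non-residue.
(13/29) = +1 → QR.
(23/29) = +1 → QR.
(24/29) = +1 → QR.
Total quadratic residues among the 6: 4.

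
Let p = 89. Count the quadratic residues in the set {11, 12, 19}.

1

(11/89) = +1 → QR.
(12/89) = -1 → non-residue.
(19/89) = -1 → non-residue.
Total quadratic residues among the 3: 1.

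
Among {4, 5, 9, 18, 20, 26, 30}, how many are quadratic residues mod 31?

(4/31) = +1 → QR.
(5/31) = +1 → QR.
(9/31) = +1 → QR.
(18/31) = +1 → QR.
(20/31) = +1 → QR.
(26/31) = -1 → non-residue.
(30/31) = -1 → non-residue.
Total quadratic residues among the 7: 5.

5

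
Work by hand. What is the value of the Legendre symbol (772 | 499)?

First reduce: 772 ≡ 273 (mod 499).
Reciprocity: 273 ≡ 1 and 499 ≡ 3 (mod 4), so (273/499) = +(499/273).
Reduce top mod 273: now compute (226/273).
Pull out 2: since 273 ≡ 1 (mod 8), (2/273) = +1.
Reciprocity: 113 ≡ 1 and 273 ≡ 1 (mod 4), so (113/273) = +(273/113).
Reduce top mod 113: now compute (47/113).
Reciprocity: 47 ≡ 3 and 113 ≡ 1 (mod 4), so (47/113) = +(113/47).
Reduce top mod 47: now compute (19/47).
Reciprocity: 19 ≡ 3 and 47 ≡ 3 (mod 4), so (19/47) = −(47/19).
Reduce top mod 19: now compute (9/19).
Reciprocity: 9 ≡ 1 and 19 ≡ 3 (mod 4), so (9/19) = +(19/9).
Reduce top mod 9: now compute (1/9).
Reached (1/9) = 1. Collecting the sign flips along the way, the symbol is -1.

-1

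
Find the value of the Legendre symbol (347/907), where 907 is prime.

Reciprocity: 347 ≡ 3 and 907 ≡ 3 (mod 4), so (347/907) = −(907/347).
Reduce top mod 347: now compute (213/347).
Reciprocity: 213 ≡ 1 and 347 ≡ 3 (mod 4), so (213/347) = +(347/213).
Reduce top mod 213: now compute (134/213).
Pull out 2: since 213 ≡ 5 (mod 8), (2/213) = -1.
Reciprocity: 67 ≡ 3 and 213 ≡ 1 (mod 4), so (67/213) = +(213/67).
Reduce top mod 67: now compute (12/67).
Pull out 2^2: since 67 ≡ 3 (mod 8), (2/67) = -1, so (2/67)^2 = +1.
Reciprocity: 3 ≡ 3 and 67 ≡ 3 (mod 4), so (3/67) = −(67/3).
Reduce top mod 3: now compute (1/3).
Reached (1/3) = 1. Collecting the sign flips along the way, the symbol is -1.

-1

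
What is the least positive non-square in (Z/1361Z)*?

(2/1361) = +1, so 2 is a residue.
(3/1361) = −1, so 3 is the smallest positive non-residue mod 1361.

3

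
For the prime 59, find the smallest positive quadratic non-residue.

2

(2/59) = −1, so 2 is the smallest positive non-residue mod 59.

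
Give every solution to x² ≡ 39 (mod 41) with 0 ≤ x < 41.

41 ≡ 1 (mod 4), so we find a root by search.
Trying successive values, 11² = 121 ≡ 39 (mod 41). The other root is 41 − 11 = 30.

11, 30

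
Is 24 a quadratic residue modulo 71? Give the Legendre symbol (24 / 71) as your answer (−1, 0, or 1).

Pull out 2^3: since 71 ≡ 7 (mod 8), (2/71) = +1, so (2/71)^3 = +1.
Reciprocity: 3 ≡ 3 and 71 ≡ 3 (mod 4), so (3/71) = −(71/3).
Reduce top mod 3: now compute (2/3).
Pull out 2: since 3 ≡ 3 (mod 8), (2/3) = -1.
Reached (1/3) = 1. Collecting the sign flips along the way, the symbol is +1.

1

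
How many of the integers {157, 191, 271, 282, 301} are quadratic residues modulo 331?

3

(157/331) = +1 → QR.
(191/331) = +1 → QR.
(271/331) = +1 → QR.
(282/331) = -1 → non-residue.
(301/331) = -1 → non-residue.
Total quadratic residues among the 5: 3.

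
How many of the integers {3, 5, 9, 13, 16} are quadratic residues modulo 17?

(3/17) = -1 → non-residue.
(5/17) = -1 → non-residue.
(9/17) = +1 → QR.
(13/17) = +1 → QR.
(16/17) = +1 → QR.
Total quadratic residues among the 5: 3.

3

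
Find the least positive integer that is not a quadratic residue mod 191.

7

(2/191) = +1, so 2 is a residue.
(3/191) = +1, so 3 is a residue.
(4/191) = +1, so 4 is a residue.
(5/191) = +1, so 5 is a residue.
(6/191) = +1, so 6 is a residue.
(7/191) = −1, so 7 is the smallest positive non-residue mod 191.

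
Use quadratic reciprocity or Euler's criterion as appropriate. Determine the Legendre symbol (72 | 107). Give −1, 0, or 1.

-1

Pull out 2^3: since 107 ≡ 3 (mod 8), (2/107) = -1, so (2/107)^3 = -1.
Reciprocity: 9 ≡ 1 and 107 ≡ 3 (mod 4), so (9/107) = +(107/9).
Reduce top mod 9: now compute (8/9).
Pull out 2^3: since 9 ≡ 1 (mod 8), (2/9) = +1, so (2/9)^3 = +1.
Reached (1/9) = 1. Collecting the sign flips along the way, the symbol is -1.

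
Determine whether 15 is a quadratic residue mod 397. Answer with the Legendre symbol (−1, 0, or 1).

Reciprocity: 15 ≡ 3 and 397 ≡ 1 (mod 4), so (15/397) = +(397/15).
Reduce top mod 15: now compute (7/15).
Reciprocity: 7 ≡ 3 and 15 ≡ 3 (mod 4), so (7/15) = −(15/7).
Reduce top mod 7: now compute (1/7).
Reached (1/7) = 1. Collecting the sign flips along the way, the symbol is -1.

-1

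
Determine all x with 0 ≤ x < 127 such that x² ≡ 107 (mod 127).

Since 127 ≡ 3 (mod 4), a square root of 107 is 107^((127+1)/4) = 107^32 mod 127.
Repeated squaring: 107^2≡19, 107^4≡107, 107^8≡19, 107^16≡107, 107^32≡19 (mod 127).
107^32 = 107^(32) ≡ 19 (mod 127).
Check: 19² = 361 ≡ 107 (mod 127). The two roots are 19 and 108.

19, 108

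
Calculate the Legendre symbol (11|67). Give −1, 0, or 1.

Euler's criterion: (11/67) ≡ 11^33 (mod 67).
11^2 ≡ 54 (mod 67)
11^4 ≡ 35 (mod 67)
11^8 ≡ 19 (mod 67)
11^16 ≡ 26 (mod 67)
11^32 ≡ 6 (mod 67)
11^33 = 11^(32+1) ≡ 66 (mod 67).
Result is 66 ≡ −1, so (11/67) = −1.

-1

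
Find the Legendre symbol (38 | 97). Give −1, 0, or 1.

Pull out 2: since 97 ≡ 1 (mod 8), (2/97) = +1.
Reciprocity: 19 ≡ 3 and 97 ≡ 1 (mod 4), so (19/97) = +(97/19).
Reduce top mod 19: now compute (2/19).
Pull out 2: since 19 ≡ 3 (mod 8), (2/19) = -1.
Reached (1/19) = 1. Collecting the sign flips along the way, the symbol is -1.

-1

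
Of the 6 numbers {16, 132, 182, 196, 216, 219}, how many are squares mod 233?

(16/233) = +1 → QR.
(132/233) = +1 → QR.
(182/233) = +1 → QR.
(196/233) = +1 → QR.
(216/233) = -1 → non-residue.
(219/233) = +1 → QR.
Total quadratic residues among the 6: 5.

5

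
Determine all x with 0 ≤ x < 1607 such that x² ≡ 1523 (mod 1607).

499, 1108

Since 1607 ≡ 3 (mod 4), a square root of 1523 is 1523^((1607+1)/4) = 1523^402 mod 1607.
Repeated squaring: 1523^2≡628, 1523^4≡669, 1523^8≡815, 1523^16≡534, 1523^32≡717, 1523^64≡1456, 1523^128≡303, 1523^256≡210 (mod 1607).
1523^402 = 1523^(256+128+16+2) ≡ 1108 (mod 1607).
Check: 1108² = 1227664 ≡ 1523 (mod 1607). The two roots are 499 and 1108.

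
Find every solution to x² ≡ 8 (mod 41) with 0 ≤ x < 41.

41 ≡ 1 (mod 4), so we find a root by search.
Trying successive values, 7² = 49 ≡ 8 (mod 41). The other root is 41 − 7 = 34.

7, 34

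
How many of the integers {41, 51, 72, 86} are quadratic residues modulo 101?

(41/101) = -1 → non-residue.
(51/101) = -1 → non-residue.
(72/101) = -1 → non-residue.
(86/101) = -1 → non-residue.
Total quadratic residues among the 4: 0.

0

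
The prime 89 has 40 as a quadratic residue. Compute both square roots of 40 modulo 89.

89 ≡ 1 (mod 4), so we find a root by search.
Trying successive values, 29² = 841 ≡ 40 (mod 89). The other root is 89 − 29 = 60.

29, 60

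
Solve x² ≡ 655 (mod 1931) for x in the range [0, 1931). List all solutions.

246, 1685

Since 1931 ≡ 3 (mod 4), a square root of 655 is 655^((1931+1)/4) = 655^483 mod 1931.
Repeated squaring: 655^2≡343, 655^4≡1789, 655^8≡854, 655^16≡1329, 655^32≡1307, 655^64≡1245, 655^128≡1363, 655^256≡147 (mod 1931).
655^483 = 655^(256+128+64+32+2+1) ≡ 1685 (mod 1931).
Check: 1685² = 2839225 ≡ 655 (mod 1931). The two roots are 246 and 1685.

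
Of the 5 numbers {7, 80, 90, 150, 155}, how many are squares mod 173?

2

(7/173) = -1 → non-residue.
(80/173) = -1 → non-residue.
(90/173) = +1 → QR.
(150/173) = +1 → QR.
(155/173) = -1 → non-residue.
Total quadratic residues among the 5: 2.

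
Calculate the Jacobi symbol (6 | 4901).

1

Pull out 2: since 4901 ≡ 5 (mod 8), (2/4901) = -1.
Reciprocity: 3 ≡ 3 and 4901 ≡ 1 (mod 4), so (3/4901) = +(4901/3).
Reduce top mod 3: now compute (2/3).
Pull out 2: since 3 ≡ 3 (mod 8), (2/3) = -1.
Reached (1/3) = 1. Collecting the sign flips along the way, the symbol is +1.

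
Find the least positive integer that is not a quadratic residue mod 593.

(2/593) = +1, so 2 is a residue.
(3/593) = −1, so 3 is the smallest positive non-residue mod 593.

3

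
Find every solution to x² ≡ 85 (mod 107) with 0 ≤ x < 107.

37, 70

Since 107 ≡ 3 (mod 4), a square root of 85 is 85^((107+1)/4) = 85^27 mod 107.
Repeated squaring: 85^2≡56, 85^4≡33, 85^8≡19, 85^16≡40 (mod 107).
85^27 = 85^(16+8+2+1) ≡ 37 (mod 107).
Check: 37² = 1369 ≡ 85 (mod 107). The two roots are 37 and 70.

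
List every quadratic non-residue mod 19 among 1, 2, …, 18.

Square k = 1,…,9 (k and 19−k give the same square):
1²=1, 2²=4, 3²=9, 4²=16, 5²≡6, 6²≡17, 7²≡11, 8²≡7, 9²≡5 (mod 19).
The residues are {1, 4, 5, 6, 7, 9, 11, 16, 17}; the non-residues are the remaining 9 nonzero classes.

2, 3, 8, 10, 12, 13, 14, 15, 18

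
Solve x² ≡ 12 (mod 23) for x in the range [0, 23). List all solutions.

9, 14

Since 23 ≡ 3 (mod 4), a square root of 12 is 12^((23+1)/4) = 12^6 mod 23.
Repeated squaring: 12^2≡6, 12^4≡13 (mod 23).
12^6 = 12^(4+2) ≡ 9 (mod 23).
Check: 9² = 81 ≡ 12 (mod 23). The two roots are 9 and 14.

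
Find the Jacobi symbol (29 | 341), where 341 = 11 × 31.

Reciprocity: 29 ≡ 1 and 341 ≡ 1 (mod 4), so (29/341) = +(341/29).
Reduce top mod 29: now compute (22/29).
Pull out 2: since 29 ≡ 5 (mod 8), (2/29) = -1.
Reciprocity: 11 ≡ 3 and 29 ≡ 1 (mod 4), so (11/29) = +(29/11).
Reduce top mod 11: now compute (7/11).
Reciprocity: 7 ≡ 3 and 11 ≡ 3 (mod 4), so (7/11) = −(11/7).
Reduce top mod 7: now compute (4/7).
Pull out 2^2: since 7 ≡ 7 (mod 8), (2/7) = +1, so (2/7)^2 = +1.
Reached (1/7) = 1. Collecting the sign flips along the way, the symbol is +1.

1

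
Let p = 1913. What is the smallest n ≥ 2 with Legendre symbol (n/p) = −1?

(2/1913) = +1, so 2 is a residue.
(3/1913) = −1, so 3 is the smallest positive non-residue mod 1913.

3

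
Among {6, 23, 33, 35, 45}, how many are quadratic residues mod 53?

1

(6/53) = +1 → QR.
(23/53) = -1 → non-residue.
(33/53) = -1 → non-residue.
(35/53) = -1 → non-residue.
(45/53) = -1 → non-residue.
Total quadratic residues among the 5: 1.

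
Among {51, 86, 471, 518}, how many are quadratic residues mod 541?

(51/541) = -1 → non-residue.
(86/541) = -1 → non-residue.
(471/541) = -1 → non-residue.
(518/541) = +1 → QR.
Total quadratic residues among the 4: 1.

1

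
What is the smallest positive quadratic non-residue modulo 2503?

(2/2503) = +1, so 2 is a residue.
(3/2503) = −1, so 3 is the smallest positive non-residue mod 2503.

3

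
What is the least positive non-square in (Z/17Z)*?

(2/17) = +1, so 2 is a residue.
(3/17) = −1, so 3 is the smallest positive non-residue mod 17.

3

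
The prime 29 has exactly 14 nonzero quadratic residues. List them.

Square k = 1,…,14 (k and 29−k give the same square):
1²=1, 2²=4, 3²=9, 4²=16, 5²=25, 6²≡7, 7²≡20, 8²≡6, 9²≡23, 10²≡13, 11²≡5, 12²≡28, 13²≡24, 14²≡22 (mod 29).
So the quadratic residues mod 29 are {1, 4, 5, 6, 7, 9, 13, 16, 20, 22, 23, 24, 25, 28}.

1 4 5 6 7 9 13 16 20 22 23 24 25 28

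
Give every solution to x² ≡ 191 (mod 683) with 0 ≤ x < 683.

Since 683 ≡ 3 (mod 4), a square root of 191 is 191^((683+1)/4) = 191^171 mod 683.
Repeated squaring: 191^2≡282, 191^4≡296, 191^8≡192, 191^16≡665, 191^32≡324, 191^64≡477, 191^128≡90 (mod 683).
191^171 = 191^(128+32+8+2+1) ≡ 337 (mod 683).
Check: 337² = 113569 ≡ 191 (mod 683). The two roots are 337 and 346.

337, 346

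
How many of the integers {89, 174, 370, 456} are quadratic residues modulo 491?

(89/491) = -1 → non-residue.
(174/491) = +1 → QR.
(370/491) = -1 → non-residue.
(456/491) = +1 → QR.
Total quadratic residues among the 4: 2.

2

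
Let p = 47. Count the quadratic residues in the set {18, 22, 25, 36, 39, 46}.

3

(18/47) = +1 → QR.
(22/47) = -1 → non-residue.
(25/47) = +1 → QR.
(36/47) = +1 → QR.
(39/47) = -1 → non-residue.
(46/47) = -1 → non-residue.
Total quadratic residues among the 6: 3.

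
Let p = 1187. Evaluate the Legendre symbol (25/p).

Euler's criterion: (25/1187) ≡ 25^593 (mod 1187).
25^2 ≡ 625 (mod 1187)
25^4 ≡ 102 (mod 1187)
25^8 ≡ 908 (mod 1187)
25^16 ≡ 686 (mod 1187)
25^32 ≡ 544 (mod 1187)
25^64 ≡ 373 (mod 1187)
25^128 ≡ 250 (mod 1187)
25^256 ≡ 776 (mod 1187)
25^512 ≡ 367 (mod 1187)
25^593 = 25^(512+64+16+1) ≡ 1 (mod 1187).
Result is 1, so (25/1187) = 1.

1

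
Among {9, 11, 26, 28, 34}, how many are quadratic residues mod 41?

1

(9/41) = +1 → QR.
(11/41) = -1 → non-residue.
(26/41) = -1 → non-residue.
(28/41) = -1 → non-residue.
(34/41) = -1 → non-residue.
Total quadratic residues among the 5: 1.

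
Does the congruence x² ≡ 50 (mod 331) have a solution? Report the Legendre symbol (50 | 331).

-1

Euler's criterion: (50/331) ≡ 50^165 (mod 331).
50^2 ≡ 183 (mod 331)
50^4 ≡ 58 (mod 331)
50^8 ≡ 54 (mod 331)
50^16 ≡ 268 (mod 331)
50^32 ≡ 328 (mod 331)
50^64 ≡ 9 (mod 331)
50^128 ≡ 81 (mod 331)
50^165 = 50^(128+32+4+1) ≡ 330 (mod 331).
Result is 330 ≡ −1, so (50/331) = −1.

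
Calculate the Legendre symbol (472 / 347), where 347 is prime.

-1

First reduce: 472 ≡ 125 (mod 347).
Reciprocity: 125 ≡ 1 and 347 ≡ 3 (mod 4), so (125/347) = +(347/125).
Reduce top mod 125: now compute (97/125).
Reciprocity: 97 ≡ 1 and 125 ≡ 1 (mod 4), so (97/125) = +(125/97).
Reduce top mod 97: now compute (28/97).
Pull out 2^2: since 97 ≡ 1 (mod 8), (2/97) = +1, so (2/97)^2 = +1.
Reciprocity: 7 ≡ 3 and 97 ≡ 1 (mod 4), so (7/97) = +(97/7).
Reduce top mod 7: now compute (6/7).
Pull out 2: since 7 ≡ 7 (mod 8), (2/7) = +1.
Reciprocity: 3 ≡ 3 and 7 ≡ 3 (mod 4), so (3/7) = −(7/3).
Reduce top mod 3: now compute (1/3).
Reached (1/3) = 1. Collecting the sign flips along the way, the symbol is -1.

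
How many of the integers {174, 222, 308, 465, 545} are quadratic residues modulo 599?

(174/599) = -1 → non-residue.
(222/599) = +1 → QR.
(308/599) = +1 → QR.
(465/599) = -1 → non-residue.
(545/599) = -1 → non-residue.
Total quadratic residues among the 5: 2.

2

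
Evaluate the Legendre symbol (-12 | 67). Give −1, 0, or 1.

Euler's criterion: (-12/67) ≡ 55^33 (mod 67).
55^2 ≡ 10 (mod 67)
55^4 ≡ 33 (mod 67)
55^8 ≡ 17 (mod 67)
55^16 ≡ 21 (mod 67)
55^32 ≡ 39 (mod 67)
55^33 = 55^(32+1) ≡ 1 (mod 67).
Result is 1, so (-12/67) = 1.

1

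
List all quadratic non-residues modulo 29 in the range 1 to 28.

Square k = 1,…,14 (k and 29−k give the same square):
1²=1, 2²=4, 3²=9, 4²=16, 5²=25, 6²≡7, 7²≡20, 8²≡6, 9²≡23, 10²≡13, 11²≡5, 12²≡28, 13²≡24, 14²≡22 (mod 29).
The residues are {1, 4, 5, 6, 7, 9, 13, 16, 20, 22, 23, 24, 25, 28}; the non-residues are the remaining 14 nonzero classes.

2,3,8,10,11,12,14,15,17,18,19,21,26,27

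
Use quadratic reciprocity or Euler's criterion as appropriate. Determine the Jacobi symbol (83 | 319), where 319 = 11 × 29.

Reciprocity: 83 ≡ 3 and 319 ≡ 3 (mod 4), so (83/319) = −(319/83).
Reduce top mod 83: now compute (70/83).
Pull out 2: since 83 ≡ 3 (mod 8), (2/83) = -1.
Reciprocity: 35 ≡ 3 and 83 ≡ 3 (mod 4), so (35/83) = −(83/35).
Reduce top mod 35: now compute (13/35).
Reciprocity: 13 ≡ 1 and 35 ≡ 3 (mod 4), so (13/35) = +(35/13).
Reduce top mod 13: now compute (9/13).
Reciprocity: 9 ≡ 1 and 13 ≡ 1 (mod 4), so (9/13) = +(13/9).
Reduce top mod 9: now compute (4/9).
Pull out 2^2: since 9 ≡ 1 (mod 8), (2/9) = +1, so (2/9)^2 = +1.
Reached (1/9) = 1. Collecting the sign flips along the way, the symbol is -1.

-1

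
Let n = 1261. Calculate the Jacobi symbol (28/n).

1

Pull out 2^2: since 1261 ≡ 5 (mod 8), (2/1261) = -1, so (2/1261)^2 = +1.
Reciprocity: 7 ≡ 3 and 1261 ≡ 1 (mod 4), so (7/1261) = +(1261/7).
Reduce top mod 7: now compute (1/7).
Reached (1/7) = 1. Collecting the sign flips along the way, the symbol is +1.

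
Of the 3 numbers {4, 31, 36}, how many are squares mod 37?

2

(4/37) = +1 → QR.
(31/37) = -1 → non-residue.
(36/37) = +1 → QR.
Total quadratic residues among the 3: 2.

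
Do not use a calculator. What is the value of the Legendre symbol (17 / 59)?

Reciprocity: 17 ≡ 1 and 59 ≡ 3 (mod 4), so (17/59) = +(59/17).
Reduce top mod 17: now compute (8/17).
Pull out 2^3: since 17 ≡ 1 (mod 8), (2/17) = +1, so (2/17)^3 = +1.
Reached (1/17) = 1. Collecting the sign flips along the way, the symbol is +1.

1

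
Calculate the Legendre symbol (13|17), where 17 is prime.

Euler's criterion: (13/17) ≡ 13^8 (mod 17).
13^2 ≡ 16 (mod 17)
13^4 ≡ 1 (mod 17)
13^8 ≡ 1 (mod 17)
13^8 = 13^(8) ≡ 1 (mod 17).
Result is 1, so (13/17) = 1.

1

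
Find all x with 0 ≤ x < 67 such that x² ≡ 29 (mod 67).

Since 67 ≡ 3 (mod 4), a square root of 29 is 29^((67+1)/4) = 29^17 mod 67.
Repeated squaring: 29^2≡37, 29^4≡29, 29^8≡37, 29^16≡29 (mod 67).
29^17 = 29^(16+1) ≡ 37 (mod 67).
Check: 37² = 1369 ≡ 29 (mod 67). The two roots are 30 and 37.

30, 37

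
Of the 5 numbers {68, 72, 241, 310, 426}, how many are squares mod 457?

4

(68/457) = +1 → QR.
(72/457) = +1 → QR.
(241/457) = +1 → QR.
(310/457) = +1 → QR.
(426/457) = -1 → non-residue.
Total quadratic residues among the 5: 4.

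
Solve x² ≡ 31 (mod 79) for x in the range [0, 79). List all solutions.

30, 49

Since 79 ≡ 3 (mod 4), a square root of 31 is 31^((79+1)/4) = 31^20 mod 79.
Repeated squaring: 31^2≡13, 31^4≡11, 31^8≡42, 31^16≡26 (mod 79).
31^20 = 31^(16+4) ≡ 49 (mod 79).
Check: 49² = 2401 ≡ 31 (mod 79). The two roots are 30 and 49.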